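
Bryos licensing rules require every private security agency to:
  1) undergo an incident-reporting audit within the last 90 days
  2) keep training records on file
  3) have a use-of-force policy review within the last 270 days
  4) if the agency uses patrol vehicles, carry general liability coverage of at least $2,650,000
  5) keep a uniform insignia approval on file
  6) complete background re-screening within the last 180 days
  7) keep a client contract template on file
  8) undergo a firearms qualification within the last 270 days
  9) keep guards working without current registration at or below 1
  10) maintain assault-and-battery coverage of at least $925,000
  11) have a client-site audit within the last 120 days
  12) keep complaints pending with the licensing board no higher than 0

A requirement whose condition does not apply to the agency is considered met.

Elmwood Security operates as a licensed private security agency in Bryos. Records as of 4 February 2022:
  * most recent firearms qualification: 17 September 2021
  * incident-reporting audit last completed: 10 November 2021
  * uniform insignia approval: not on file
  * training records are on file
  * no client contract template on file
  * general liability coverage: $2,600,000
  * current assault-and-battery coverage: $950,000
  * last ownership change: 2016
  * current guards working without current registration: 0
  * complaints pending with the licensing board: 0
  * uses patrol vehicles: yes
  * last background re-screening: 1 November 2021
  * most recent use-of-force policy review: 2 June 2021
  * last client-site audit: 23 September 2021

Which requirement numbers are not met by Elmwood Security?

4, 5, 7, 11

1. incident-reporting audit 86 days ago vs limit 90 → met
2. training records present → met
3. use-of-force policy review 247 days ago vs limit 270 → met
4. condition 'uses patrol vehicles' holds; general liability coverage $2,600,000 < $2,650,000 → not met
5. uniform insignia approval absent → not met
6. background re-screening 95 days ago vs limit 180 → met
7. client contract template absent → not met
8. firearms qualification 140 days ago vs limit 270 → met
9. guards working without current registration 0 ≤ 1 → met
10. assault-and-battery coverage $950,000 ≥ $925,000 → met
11. client-site audit 134 days ago vs limit 120 → not met
12. complaints pending with the licensing board 0 ≤ 0 → met
Not met: 4, 5, 7, 11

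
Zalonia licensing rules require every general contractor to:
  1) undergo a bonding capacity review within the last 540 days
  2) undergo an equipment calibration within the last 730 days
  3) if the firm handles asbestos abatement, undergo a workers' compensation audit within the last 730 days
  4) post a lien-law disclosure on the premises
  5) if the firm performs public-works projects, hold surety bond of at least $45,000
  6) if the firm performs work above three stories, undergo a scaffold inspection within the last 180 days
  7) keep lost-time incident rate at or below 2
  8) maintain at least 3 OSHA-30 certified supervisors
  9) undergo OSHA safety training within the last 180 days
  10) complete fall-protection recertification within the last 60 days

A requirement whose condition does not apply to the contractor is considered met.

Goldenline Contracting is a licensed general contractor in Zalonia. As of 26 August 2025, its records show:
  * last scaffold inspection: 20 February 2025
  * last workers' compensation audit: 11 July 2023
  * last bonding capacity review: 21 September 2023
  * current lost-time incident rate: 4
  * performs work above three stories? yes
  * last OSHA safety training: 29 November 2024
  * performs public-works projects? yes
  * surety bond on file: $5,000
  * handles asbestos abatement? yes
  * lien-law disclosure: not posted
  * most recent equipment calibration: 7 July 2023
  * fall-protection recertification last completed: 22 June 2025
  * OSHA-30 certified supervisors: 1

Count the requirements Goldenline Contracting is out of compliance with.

10

1. bonding capacity review 705 days ago vs limit 540 → not met
2. equipment calibration 781 days ago vs limit 730 → not met
3. condition 'handles asbestos abatement' holds; workers' compensation audit 777 days ago vs limit 730 → not met
4. lien-law disclosure absent → not met
5. condition 'performs public-works projects' holds; surety bond $5,000 < $45,000 → not met
6. condition 'performs work above three stories' holds; scaffold inspection 187 days ago vs limit 180 → not met
7. lost-time incident rate 4 > 2 → not met
8. OSHA-30 certified supervisors 1 < 3 → not met
9. OSHA safety training 270 days ago vs limit 180 → not met
10. fall-protection recertification 65 days ago vs limit 60 → not met
Not met: 10 of 10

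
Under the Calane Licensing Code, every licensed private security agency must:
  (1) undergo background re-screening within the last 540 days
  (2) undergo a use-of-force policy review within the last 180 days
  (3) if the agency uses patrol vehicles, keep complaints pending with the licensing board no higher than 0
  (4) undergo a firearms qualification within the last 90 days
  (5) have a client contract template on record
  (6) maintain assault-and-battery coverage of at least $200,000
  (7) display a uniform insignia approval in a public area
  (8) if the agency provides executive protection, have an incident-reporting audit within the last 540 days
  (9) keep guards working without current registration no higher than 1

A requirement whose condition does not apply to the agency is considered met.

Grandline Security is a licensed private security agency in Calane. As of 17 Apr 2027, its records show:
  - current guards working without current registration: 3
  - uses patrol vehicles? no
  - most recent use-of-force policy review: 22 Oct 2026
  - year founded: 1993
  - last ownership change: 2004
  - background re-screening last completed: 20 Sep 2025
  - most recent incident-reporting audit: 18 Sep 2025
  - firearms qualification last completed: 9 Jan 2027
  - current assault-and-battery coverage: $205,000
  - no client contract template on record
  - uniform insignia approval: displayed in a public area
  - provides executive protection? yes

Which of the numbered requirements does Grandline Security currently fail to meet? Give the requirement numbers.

1, 4, 5, 8, 9

1. background re-screening 574 days ago vs limit 540 → not met
2. use-of-force policy review 177 days ago vs limit 180 → met
3. condition 'uses patrol vehicles' does not hold → requirement n/a → met
4. firearms qualification 98 days ago vs limit 90 → not met
5. client contract template absent → not met
6. assault-and-battery coverage $205,000 ≥ $200,000 → met
7. uniform insignia approval present → met
8. condition 'provides executive protection' holds; incident-reporting audit 576 days ago vs limit 540 → not met
9. guards working without current registration 3 > 1 → not met
Not met: 1, 4, 5, 8, 9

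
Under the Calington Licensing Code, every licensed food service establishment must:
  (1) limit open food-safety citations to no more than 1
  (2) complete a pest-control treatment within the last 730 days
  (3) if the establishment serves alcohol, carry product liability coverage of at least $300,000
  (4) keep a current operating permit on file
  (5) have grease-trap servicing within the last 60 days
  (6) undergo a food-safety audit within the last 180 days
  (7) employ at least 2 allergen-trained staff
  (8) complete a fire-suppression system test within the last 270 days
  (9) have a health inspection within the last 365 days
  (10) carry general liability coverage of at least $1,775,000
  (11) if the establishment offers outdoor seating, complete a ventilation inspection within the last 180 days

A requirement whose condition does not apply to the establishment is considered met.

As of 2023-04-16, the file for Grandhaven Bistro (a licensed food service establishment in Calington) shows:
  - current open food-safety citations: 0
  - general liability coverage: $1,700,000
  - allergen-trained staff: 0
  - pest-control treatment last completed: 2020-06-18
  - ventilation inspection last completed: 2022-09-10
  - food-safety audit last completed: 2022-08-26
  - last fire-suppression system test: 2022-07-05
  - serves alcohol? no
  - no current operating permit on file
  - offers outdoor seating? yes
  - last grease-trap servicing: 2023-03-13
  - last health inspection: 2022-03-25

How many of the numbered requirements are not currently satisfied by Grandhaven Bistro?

1. open food-safety citations 0 ≤ 1 → met
2. pest-control treatment 1032 days ago vs limit 730 → not met
3. condition 'serves alcohol' does not hold → requirement n/a → met
4. current operating permit absent → not met
5. grease-trap servicing 34 days ago vs limit 60 → met
6. food-safety audit 233 days ago vs limit 180 → not met
7. allergen-trained staff 0 < 2 → not met
8. fire-suppression system test 285 days ago vs limit 270 → not met
9. health inspection 387 days ago vs limit 365 → not met
10. general liability coverage $1,700,000 < $1,775,000 → not met
11. condition 'offers outdoor seating' holds; ventilation inspection 218 days ago vs limit 180 → not met
Not met: 8 of 11

8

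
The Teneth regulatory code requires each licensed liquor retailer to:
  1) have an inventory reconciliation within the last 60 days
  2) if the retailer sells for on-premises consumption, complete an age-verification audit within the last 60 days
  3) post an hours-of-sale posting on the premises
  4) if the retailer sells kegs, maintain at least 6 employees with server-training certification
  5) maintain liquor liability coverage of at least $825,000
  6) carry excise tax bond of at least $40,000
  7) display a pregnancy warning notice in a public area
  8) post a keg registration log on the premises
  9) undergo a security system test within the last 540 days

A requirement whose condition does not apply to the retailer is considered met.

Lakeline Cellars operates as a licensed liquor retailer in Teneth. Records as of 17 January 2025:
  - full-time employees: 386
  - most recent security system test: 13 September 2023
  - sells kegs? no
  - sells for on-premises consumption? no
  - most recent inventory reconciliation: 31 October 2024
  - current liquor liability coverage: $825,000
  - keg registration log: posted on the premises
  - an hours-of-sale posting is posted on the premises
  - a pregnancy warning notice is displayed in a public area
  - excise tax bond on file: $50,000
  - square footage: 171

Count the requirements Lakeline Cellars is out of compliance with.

1. inventory reconciliation 78 days ago vs limit 60 → not met
2. condition 'sells for on-premises consumption' does not hold → requirement n/a → met
3. hours-of-sale posting present → met
4. condition 'sells kegs' does not hold → requirement n/a → met
5. liquor liability coverage $825,000 ≥ $825,000 → met
6. excise tax bond $50,000 ≥ $40,000 → met
7. pregnancy warning notice present → met
8. keg registration log present → met
9. security system test 492 days ago vs limit 540 → met
Not met: 1 of 9

1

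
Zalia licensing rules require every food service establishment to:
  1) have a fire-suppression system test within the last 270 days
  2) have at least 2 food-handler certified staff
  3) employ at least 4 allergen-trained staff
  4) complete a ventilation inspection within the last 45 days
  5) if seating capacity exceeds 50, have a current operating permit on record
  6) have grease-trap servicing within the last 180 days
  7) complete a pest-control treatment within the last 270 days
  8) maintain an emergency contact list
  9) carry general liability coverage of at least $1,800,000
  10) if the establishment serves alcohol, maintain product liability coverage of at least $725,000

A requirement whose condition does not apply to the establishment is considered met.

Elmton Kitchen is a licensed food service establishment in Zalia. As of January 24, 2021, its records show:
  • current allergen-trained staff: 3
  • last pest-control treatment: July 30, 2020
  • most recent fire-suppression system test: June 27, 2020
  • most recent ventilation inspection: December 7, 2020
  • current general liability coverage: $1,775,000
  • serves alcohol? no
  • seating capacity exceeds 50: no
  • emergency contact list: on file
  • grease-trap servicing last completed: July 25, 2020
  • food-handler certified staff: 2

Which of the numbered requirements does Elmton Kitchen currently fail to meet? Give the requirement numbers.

3, 4, 6, 9

1. fire-suppression system test 211 days ago vs limit 270 → met
2. food-handler certified staff 2 ≥ 2 → met
3. allergen-trained staff 3 < 4 → not met
4. ventilation inspection 48 days ago vs limit 45 → not met
5. condition 'seating capacity exceeds 50' does not hold → requirement n/a → met
6. grease-trap servicing 183 days ago vs limit 180 → not met
7. pest-control treatment 178 days ago vs limit 270 → met
8. emergency contact list present → met
9. general liability coverage $1,775,000 < $1,800,000 → not met
10. condition 'serves alcohol' does not hold → requirement n/a → met
Not met: 3, 4, 6, 9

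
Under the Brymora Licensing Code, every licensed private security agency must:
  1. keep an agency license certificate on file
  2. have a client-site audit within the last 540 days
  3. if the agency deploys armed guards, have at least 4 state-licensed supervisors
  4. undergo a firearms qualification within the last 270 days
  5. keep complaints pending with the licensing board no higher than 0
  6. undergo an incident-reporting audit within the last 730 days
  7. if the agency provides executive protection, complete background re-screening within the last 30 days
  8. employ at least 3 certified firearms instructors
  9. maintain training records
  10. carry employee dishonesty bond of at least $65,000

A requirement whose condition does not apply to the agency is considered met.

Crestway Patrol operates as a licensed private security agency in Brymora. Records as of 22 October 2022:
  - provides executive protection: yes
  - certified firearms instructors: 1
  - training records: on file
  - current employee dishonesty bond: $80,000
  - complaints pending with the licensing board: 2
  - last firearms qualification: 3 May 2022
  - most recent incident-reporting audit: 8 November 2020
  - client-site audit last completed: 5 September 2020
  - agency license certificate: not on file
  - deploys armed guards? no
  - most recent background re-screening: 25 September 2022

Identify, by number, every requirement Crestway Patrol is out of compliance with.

1. agency license certificate absent → not met
2. client-site audit 777 days ago vs limit 540 → not met
3. condition 'deploys armed guards' does not hold → requirement n/a → met
4. firearms qualification 172 days ago vs limit 270 → met
5. complaints pending with the licensing board 2 > 0 → not met
6. incident-reporting audit 713 days ago vs limit 730 → met
7. condition 'provides executive protection' holds; background re-screening 27 days ago vs limit 30 → met
8. certified firearms instructors 1 < 3 → not met
9. training records present → met
10. employee dishonesty bond $80,000 ≥ $65,000 → met
Not met: 1, 2, 5, 8

1, 2, 5, 8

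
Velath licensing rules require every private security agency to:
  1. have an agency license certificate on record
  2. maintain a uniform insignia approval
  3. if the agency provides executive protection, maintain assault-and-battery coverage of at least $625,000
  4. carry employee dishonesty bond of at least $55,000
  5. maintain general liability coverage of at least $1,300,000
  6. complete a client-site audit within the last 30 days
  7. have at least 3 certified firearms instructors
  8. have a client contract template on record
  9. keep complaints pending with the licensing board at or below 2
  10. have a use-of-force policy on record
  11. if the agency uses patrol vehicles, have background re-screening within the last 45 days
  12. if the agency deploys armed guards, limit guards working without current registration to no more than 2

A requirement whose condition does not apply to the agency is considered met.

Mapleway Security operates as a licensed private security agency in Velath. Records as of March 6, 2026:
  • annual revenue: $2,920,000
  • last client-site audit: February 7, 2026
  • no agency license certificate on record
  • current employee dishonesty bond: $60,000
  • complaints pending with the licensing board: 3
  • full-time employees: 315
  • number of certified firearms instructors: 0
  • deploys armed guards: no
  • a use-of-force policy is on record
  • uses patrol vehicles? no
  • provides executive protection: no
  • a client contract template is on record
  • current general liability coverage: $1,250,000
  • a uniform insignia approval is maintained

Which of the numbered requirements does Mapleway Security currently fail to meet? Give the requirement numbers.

1. agency license certificate absent → not met
2. uniform insignia approval present → met
3. condition 'provides executive protection' does not hold → requirement n/a → met
4. employee dishonesty bond $60,000 ≥ $55,000 → met
5. general liability coverage $1,250,000 < $1,300,000 → not met
6. client-site audit 27 days ago vs limit 30 → met
7. certified firearms instructors 0 < 3 → not met
8. client contract template present → met
9. complaints pending with the licensing board 3 > 2 → not met
10. use-of-force policy present → met
11. condition 'uses patrol vehicles' does not hold → requirement n/a → met
12. condition 'deploys armed guards' does not hold → requirement n/a → met
Not met: 1, 5, 7, 9

1, 5, 7, 9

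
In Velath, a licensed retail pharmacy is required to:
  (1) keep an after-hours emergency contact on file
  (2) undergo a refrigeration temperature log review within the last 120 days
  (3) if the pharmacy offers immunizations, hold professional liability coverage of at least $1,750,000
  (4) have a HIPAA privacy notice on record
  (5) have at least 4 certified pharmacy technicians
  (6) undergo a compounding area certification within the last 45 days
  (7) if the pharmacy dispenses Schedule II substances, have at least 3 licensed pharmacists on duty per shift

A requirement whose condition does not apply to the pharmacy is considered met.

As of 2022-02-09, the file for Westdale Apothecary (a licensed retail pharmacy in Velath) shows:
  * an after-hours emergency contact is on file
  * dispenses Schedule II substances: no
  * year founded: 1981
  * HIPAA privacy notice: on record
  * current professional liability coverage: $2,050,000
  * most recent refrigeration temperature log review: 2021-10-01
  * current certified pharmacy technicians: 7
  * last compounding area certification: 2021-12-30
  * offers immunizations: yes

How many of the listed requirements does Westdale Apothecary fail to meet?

1. after-hours emergency contact present → met
2. refrigeration temperature log review 131 days ago vs limit 120 → not met
3. condition 'offers immunizations' holds; professional liability coverage $2,050,000 ≥ $1,750,000 → met
4. HIPAA privacy notice present → met
5. certified pharmacy technicians 7 ≥ 4 → met
6. compounding area certification 41 days ago vs limit 45 → met
7. condition 'dispenses Schedule II substances' does not hold → requirement n/a → met
Not met: 1 of 7

1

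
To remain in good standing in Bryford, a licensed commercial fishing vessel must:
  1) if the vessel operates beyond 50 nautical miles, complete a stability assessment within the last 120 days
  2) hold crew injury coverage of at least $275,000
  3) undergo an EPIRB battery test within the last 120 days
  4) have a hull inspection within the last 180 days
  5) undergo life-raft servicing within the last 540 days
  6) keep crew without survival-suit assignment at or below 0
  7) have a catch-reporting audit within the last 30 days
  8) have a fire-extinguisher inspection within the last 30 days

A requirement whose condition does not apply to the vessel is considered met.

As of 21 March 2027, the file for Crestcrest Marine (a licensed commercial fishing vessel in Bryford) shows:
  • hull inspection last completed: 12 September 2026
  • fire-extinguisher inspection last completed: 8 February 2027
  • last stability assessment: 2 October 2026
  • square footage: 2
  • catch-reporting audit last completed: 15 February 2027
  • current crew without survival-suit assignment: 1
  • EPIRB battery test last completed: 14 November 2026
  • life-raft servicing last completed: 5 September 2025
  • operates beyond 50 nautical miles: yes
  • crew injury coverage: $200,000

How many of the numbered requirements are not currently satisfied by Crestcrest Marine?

8

1. condition 'operates beyond 50 nautical miles' holds; stability assessment 170 days ago vs limit 120 → not met
2. crew injury coverage $200,000 < $275,000 → not met
3. EPIRB battery test 127 days ago vs limit 120 → not met
4. hull inspection 190 days ago vs limit 180 → not met
5. life-raft servicing 562 days ago vs limit 540 → not met
6. crew without survival-suit assignment 1 > 0 → not met
7. catch-reporting audit 34 days ago vs limit 30 → not met
8. fire-extinguisher inspection 41 days ago vs limit 30 → not met
Not met: 8 of 8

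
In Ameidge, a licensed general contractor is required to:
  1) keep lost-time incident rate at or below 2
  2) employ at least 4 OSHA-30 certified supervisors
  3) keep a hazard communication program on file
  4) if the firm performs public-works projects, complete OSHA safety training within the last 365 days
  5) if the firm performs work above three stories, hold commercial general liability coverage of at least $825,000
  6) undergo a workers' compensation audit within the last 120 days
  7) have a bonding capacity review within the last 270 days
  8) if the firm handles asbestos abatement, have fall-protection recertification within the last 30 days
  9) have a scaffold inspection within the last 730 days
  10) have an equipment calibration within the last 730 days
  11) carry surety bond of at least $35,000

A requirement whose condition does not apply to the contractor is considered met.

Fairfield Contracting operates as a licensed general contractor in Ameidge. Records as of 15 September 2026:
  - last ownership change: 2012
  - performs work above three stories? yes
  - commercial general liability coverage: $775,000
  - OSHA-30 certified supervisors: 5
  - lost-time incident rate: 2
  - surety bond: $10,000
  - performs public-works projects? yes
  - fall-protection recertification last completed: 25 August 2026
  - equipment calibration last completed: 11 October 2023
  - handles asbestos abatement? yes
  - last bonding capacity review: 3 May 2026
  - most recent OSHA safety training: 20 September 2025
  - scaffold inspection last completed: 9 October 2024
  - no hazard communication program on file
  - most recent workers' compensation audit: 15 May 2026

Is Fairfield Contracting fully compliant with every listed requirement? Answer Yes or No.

No

1. lost-time incident rate 2 ≤ 2 → met
2. OSHA-30 certified supervisors 5 ≥ 4 → met
3. hazard communication program absent → not met
4. condition 'performs public-works projects' holds; OSHA safety training 360 days ago vs limit 365 → met
5. condition 'performs work above three stories' holds; commercial general liability coverage $775,000 < $825,000 → not met
6. workers' compensation audit 123 days ago vs limit 120 → not met
7. bonding capacity review 135 days ago vs limit 270 → met
8. condition 'handles asbestos abatement' holds; fall-protection recertification 21 days ago vs limit 30 → met
9. scaffold inspection 706 days ago vs limit 730 → met
10. equipment calibration 1070 days ago vs limit 730 → not met
11. surety bond $10,000 < $35,000 → not met
Not met: 3, 5, 6, 10, 11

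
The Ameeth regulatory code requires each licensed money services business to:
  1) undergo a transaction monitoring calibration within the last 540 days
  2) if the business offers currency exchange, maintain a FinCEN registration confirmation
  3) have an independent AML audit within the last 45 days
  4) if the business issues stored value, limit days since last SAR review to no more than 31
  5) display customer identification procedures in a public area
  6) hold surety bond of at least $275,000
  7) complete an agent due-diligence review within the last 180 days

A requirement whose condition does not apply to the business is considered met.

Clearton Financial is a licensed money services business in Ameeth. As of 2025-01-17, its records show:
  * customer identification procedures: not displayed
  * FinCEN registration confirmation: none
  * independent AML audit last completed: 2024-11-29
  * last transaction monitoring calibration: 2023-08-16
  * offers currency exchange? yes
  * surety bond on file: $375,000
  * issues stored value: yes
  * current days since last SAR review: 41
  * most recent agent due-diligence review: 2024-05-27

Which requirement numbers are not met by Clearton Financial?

2, 3, 4, 5, 7

1. transaction monitoring calibration 520 days ago vs limit 540 → met
2. condition 'offers currency exchange' holds; FinCEN registration confirmation absent → not met
3. independent AML audit 49 days ago vs limit 45 → not met
4. condition 'issues stored value' holds; days since last SAR review 41 > 31 → not met
5. customer identification procedures absent → not met
6. surety bond $375,000 ≥ $275,000 → met
7. agent due-diligence review 235 days ago vs limit 180 → not met
Not met: 2, 3, 4, 5, 7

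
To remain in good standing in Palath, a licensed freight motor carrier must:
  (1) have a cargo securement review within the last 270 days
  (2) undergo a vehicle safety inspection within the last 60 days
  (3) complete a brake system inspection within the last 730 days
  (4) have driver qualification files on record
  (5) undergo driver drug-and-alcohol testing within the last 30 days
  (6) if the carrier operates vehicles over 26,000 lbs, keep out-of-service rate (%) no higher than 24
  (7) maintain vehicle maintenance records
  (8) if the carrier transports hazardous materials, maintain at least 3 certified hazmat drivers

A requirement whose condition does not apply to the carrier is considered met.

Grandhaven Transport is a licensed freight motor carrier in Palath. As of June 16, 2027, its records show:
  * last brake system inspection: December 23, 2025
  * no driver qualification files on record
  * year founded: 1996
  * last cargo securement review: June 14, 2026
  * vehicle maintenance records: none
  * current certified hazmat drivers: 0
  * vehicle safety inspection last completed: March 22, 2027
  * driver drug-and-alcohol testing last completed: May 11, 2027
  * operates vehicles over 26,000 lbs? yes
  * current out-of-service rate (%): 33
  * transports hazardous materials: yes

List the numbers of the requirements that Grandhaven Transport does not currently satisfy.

1. cargo securement review 367 days ago vs limit 270 → not met
2. vehicle safety inspection 86 days ago vs limit 60 → not met
3. brake system inspection 540 days ago vs limit 730 → met
4. driver qualification files absent → not met
5. driver drug-and-alcohol testing 36 days ago vs limit 30 → not met
6. condition 'operates vehicles over 26,000 lbs' holds; out-of-service rate (%) 33 > 24 → not met
7. vehicle maintenance records absent → not met
8. condition 'transports hazardous materials' holds; certified hazmat drivers 0 < 3 → not met
Not met: 1, 2, 4, 5, 6, 7, 8

1, 2, 4, 5, 6, 7, 8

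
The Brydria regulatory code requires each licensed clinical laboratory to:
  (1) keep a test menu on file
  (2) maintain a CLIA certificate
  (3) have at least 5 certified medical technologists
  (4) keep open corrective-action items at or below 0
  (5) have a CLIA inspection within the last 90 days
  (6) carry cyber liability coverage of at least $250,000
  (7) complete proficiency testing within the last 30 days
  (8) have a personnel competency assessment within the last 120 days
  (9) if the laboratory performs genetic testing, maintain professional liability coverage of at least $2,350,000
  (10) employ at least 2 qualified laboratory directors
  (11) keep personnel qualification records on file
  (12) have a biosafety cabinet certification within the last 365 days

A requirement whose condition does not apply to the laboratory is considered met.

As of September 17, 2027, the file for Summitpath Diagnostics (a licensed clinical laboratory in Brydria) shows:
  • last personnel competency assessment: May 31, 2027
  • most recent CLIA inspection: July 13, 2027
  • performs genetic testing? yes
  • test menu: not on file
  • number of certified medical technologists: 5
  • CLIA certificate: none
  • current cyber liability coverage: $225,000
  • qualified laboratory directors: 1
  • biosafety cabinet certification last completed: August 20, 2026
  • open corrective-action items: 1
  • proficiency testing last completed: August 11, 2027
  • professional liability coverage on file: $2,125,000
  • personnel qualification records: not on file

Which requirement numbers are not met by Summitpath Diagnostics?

1, 2, 4, 6, 7, 9, 10, 11, 12

1. test menu absent → not met
2. CLIA certificate absent → not met
3. certified medical technologists 5 ≥ 5 → met
4. open corrective-action items 1 > 0 → not met
5. CLIA inspection 66 days ago vs limit 90 → met
6. cyber liability coverage $225,000 < $250,000 → not met
7. proficiency testing 37 days ago vs limit 30 → not met
8. personnel competency assessment 109 days ago vs limit 120 → met
9. condition 'performs genetic testing' holds; professional liability coverage $2,125,000 < $2,350,000 → not met
10. qualified laboratory directors 1 < 2 → not met
11. personnel qualification records absent → not met
12. biosafety cabinet certification 393 days ago vs limit 365 → not met
Not met: 1, 2, 4, 6, 7, 9, 10, 11, 12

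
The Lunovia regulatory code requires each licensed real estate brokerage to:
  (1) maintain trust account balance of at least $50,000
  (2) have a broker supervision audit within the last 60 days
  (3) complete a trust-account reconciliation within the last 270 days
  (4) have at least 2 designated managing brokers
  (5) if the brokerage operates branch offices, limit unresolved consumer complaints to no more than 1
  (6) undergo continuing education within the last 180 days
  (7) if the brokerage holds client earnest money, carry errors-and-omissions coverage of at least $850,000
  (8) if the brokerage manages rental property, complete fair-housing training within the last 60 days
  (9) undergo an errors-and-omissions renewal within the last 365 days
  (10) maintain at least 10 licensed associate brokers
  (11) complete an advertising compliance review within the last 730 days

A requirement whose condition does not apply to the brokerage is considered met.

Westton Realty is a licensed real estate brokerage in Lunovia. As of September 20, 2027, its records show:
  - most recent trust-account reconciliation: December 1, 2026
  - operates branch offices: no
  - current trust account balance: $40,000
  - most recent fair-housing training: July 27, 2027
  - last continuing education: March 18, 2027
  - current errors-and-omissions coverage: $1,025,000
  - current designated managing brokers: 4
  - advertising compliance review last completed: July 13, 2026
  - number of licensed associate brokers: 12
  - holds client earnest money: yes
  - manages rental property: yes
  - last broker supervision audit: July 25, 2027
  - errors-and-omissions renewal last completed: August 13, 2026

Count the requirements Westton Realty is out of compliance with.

4

1. trust account balance $40,000 < $50,000 → not met
2. broker supervision audit 57 days ago vs limit 60 → met
3. trust-account reconciliation 293 days ago vs limit 270 → not met
4. designated managing brokers 4 ≥ 2 → met
5. condition 'operates branch offices' does not hold → requirement n/a → met
6. continuing education 186 days ago vs limit 180 → not met
7. condition 'holds client earnest money' holds; errors-and-omissions coverage $1,025,000 ≥ $850,000 → met
8. condition 'manages rental property' holds; fair-housing training 55 days ago vs limit 60 → met
9. errors-and-omissions renewal 403 days ago vs limit 365 → not met
10. licensed associate brokers 12 ≥ 10 → met
11. advertising compliance review 434 days ago vs limit 730 → met
Not met: 4 of 11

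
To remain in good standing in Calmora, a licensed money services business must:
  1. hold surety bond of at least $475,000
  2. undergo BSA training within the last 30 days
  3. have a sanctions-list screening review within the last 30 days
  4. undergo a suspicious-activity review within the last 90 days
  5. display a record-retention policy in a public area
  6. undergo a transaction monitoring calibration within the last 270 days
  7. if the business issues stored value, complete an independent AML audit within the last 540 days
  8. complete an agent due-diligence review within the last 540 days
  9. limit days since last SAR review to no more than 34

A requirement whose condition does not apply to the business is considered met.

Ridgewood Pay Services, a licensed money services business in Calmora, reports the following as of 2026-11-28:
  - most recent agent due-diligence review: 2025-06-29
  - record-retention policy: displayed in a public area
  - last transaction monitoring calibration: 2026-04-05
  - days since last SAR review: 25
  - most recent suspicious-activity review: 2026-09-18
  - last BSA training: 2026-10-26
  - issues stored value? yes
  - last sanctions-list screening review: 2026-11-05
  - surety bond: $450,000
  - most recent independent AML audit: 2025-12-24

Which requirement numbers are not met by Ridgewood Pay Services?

1. surety bond $450,000 < $475,000 → not met
2. BSA training 33 days ago vs limit 30 → not met
3. sanctions-list screening review 23 days ago vs limit 30 → met
4. suspicious-activity review 71 days ago vs limit 90 → met
5. record-retention policy present → met
6. transaction monitoring calibration 237 days ago vs limit 270 → met
7. condition 'issues stored value' holds; independent AML audit 339 days ago vs limit 540 → met
8. agent due-diligence review 517 days ago vs limit 540 → met
9. days since last SAR review 25 ≤ 34 → met
Not met: 1, 2

1, 2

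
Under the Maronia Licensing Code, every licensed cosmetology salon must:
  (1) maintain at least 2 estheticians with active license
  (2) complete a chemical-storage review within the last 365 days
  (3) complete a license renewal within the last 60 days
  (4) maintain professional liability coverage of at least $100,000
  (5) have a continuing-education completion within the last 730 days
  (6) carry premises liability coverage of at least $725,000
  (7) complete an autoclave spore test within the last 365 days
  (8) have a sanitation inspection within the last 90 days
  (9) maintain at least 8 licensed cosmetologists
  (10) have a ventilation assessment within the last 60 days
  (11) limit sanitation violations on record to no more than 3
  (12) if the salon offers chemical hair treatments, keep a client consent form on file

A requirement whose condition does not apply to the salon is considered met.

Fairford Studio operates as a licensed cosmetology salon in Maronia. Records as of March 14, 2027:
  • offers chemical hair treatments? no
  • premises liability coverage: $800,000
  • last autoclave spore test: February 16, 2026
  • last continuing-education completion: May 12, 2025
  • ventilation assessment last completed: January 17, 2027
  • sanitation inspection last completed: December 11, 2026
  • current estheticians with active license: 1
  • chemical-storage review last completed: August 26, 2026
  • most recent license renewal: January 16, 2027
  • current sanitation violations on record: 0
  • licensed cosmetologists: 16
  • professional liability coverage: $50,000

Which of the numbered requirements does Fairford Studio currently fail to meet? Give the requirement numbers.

1. estheticians with active license 1 < 2 → not met
2. chemical-storage review 200 days ago vs limit 365 → met
3. license renewal 57 days ago vs limit 60 → met
4. professional liability coverage $50,000 < $100,000 → not met
5. continuing-education completion 671 days ago vs limit 730 → met
6. premises liability coverage $800,000 ≥ $725,000 → met
7. autoclave spore test 391 days ago vs limit 365 → not met
8. sanitation inspection 93 days ago vs limit 90 → not met
9. licensed cosmetologists 16 ≥ 8 → met
10. ventilation assessment 56 days ago vs limit 60 → met
11. sanitation violations on record 0 ≤ 3 → met
12. condition 'offers chemical hair treatments' does not hold → requirement n/a → met
Not met: 1, 4, 7, 8

1, 4, 7, 8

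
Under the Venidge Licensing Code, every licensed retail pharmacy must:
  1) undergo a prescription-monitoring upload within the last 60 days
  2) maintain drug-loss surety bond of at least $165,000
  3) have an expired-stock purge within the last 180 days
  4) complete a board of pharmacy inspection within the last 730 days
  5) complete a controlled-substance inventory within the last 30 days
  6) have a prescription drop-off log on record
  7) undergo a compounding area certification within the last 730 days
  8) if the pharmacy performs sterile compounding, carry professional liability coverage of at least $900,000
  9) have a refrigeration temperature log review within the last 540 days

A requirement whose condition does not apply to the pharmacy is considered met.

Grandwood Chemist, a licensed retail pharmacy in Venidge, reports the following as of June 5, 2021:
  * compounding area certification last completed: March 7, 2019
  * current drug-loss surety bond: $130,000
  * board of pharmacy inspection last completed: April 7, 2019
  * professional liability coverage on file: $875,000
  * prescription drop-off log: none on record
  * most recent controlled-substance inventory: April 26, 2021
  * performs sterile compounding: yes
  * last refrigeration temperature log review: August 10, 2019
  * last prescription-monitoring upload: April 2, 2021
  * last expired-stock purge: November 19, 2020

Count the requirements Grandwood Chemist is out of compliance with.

9

1. prescription-monitoring upload 64 days ago vs limit 60 → not met
2. drug-loss surety bond $130,000 < $165,000 → not met
3. expired-stock purge 198 days ago vs limit 180 → not met
4. board of pharmacy inspection 790 days ago vs limit 730 → not met
5. controlled-substance inventory 40 days ago vs limit 30 → not met
6. prescription drop-off log absent → not met
7. compounding area certification 821 days ago vs limit 730 → not met
8. condition 'performs sterile compounding' holds; professional liability coverage $875,000 < $900,000 → not met
9. refrigeration temperature log review 665 days ago vs limit 540 → not met
Not met: 9 of 9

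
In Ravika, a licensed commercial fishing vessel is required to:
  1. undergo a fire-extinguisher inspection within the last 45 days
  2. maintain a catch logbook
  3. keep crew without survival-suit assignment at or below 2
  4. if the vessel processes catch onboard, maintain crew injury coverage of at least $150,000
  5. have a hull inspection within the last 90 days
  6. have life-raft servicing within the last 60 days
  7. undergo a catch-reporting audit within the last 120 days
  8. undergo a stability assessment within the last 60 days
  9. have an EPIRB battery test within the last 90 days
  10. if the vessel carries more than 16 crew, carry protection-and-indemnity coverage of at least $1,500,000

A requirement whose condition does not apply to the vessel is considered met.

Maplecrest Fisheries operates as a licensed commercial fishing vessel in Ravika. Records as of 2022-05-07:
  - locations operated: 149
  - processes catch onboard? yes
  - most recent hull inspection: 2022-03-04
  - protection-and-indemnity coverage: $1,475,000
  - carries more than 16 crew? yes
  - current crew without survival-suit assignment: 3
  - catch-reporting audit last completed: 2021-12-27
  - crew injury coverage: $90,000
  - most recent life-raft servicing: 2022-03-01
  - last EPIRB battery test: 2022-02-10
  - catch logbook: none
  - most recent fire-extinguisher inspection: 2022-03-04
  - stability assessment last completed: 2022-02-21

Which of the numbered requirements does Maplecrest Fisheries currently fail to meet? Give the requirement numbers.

1. fire-extinguisher inspection 64 days ago vs limit 45 → not met
2. catch logbook absent → not met
3. crew without survival-suit assignment 3 > 2 → not met
4. condition 'processes catch onboard' holds; crew injury coverage $90,000 < $150,000 → not met
5. hull inspection 64 days ago vs limit 90 → met
6. life-raft servicing 67 days ago vs limit 60 → not met
7. catch-reporting audit 131 days ago vs limit 120 → not met
8. stability assessment 75 days ago vs limit 60 → not met
9. EPIRB battery test 86 days ago vs limit 90 → met
10. condition 'carries more than 16 crew' holds; protection-and-indemnity coverage $1,475,000 < $1,500,000 → not met
Not met: 1, 2, 3, 4, 6, 7, 8, 10

1, 2, 3, 4, 6, 7, 8, 10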